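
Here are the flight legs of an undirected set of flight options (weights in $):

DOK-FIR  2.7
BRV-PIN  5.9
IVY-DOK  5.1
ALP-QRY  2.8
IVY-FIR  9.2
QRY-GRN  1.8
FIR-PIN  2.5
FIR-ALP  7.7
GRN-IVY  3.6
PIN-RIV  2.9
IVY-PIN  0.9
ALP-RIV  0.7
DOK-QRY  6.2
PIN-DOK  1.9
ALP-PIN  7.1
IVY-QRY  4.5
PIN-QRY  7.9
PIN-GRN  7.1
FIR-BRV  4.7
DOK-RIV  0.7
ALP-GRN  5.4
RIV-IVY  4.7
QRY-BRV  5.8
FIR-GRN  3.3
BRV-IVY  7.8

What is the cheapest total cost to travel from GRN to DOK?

Compare a few routes:
GRN–IVY–PIN–DOK: 3.6+0.9+1.9 = 6.4
GRN–FIR–DOK: 3.3+2.7 = 6
Cheapest is GRN–FIR–DOK at $6.

$6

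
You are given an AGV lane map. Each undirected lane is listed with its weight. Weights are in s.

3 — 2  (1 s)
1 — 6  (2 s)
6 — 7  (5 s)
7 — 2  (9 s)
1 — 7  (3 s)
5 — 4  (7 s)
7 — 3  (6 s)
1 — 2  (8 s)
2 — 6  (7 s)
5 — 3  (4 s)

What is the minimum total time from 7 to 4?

17 s

Shortest distances from 7:
7: 0
1: 3  (via 7)
6: 5  (via 7)
3: 6  (via 7)
2: 7  (via 3)
5: 10  (via 3)
4: 17  (via 5)
Shortest route: 7–3–5–4 = 17 s.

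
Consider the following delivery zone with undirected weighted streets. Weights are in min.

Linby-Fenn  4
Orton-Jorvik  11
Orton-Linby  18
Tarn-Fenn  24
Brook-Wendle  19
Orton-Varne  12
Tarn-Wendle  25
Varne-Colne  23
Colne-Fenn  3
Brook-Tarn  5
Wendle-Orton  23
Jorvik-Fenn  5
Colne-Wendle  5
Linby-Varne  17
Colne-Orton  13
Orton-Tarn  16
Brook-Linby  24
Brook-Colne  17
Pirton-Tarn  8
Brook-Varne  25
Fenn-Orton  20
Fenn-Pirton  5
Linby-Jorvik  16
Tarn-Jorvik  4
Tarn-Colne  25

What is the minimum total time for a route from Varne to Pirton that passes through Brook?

38 min

Best Varne to Brook: Varne–Brook costing 25
Shortest Brook→Pirton: Brook–Tarn–Pirton = 13
Total via Brook: 25 + 13 = 38 min.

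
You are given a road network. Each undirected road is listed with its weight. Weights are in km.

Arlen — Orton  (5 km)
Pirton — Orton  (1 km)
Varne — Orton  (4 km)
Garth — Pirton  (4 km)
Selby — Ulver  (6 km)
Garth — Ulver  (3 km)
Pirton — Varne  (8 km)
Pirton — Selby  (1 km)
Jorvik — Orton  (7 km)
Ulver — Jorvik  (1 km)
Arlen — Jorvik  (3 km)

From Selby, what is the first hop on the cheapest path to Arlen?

Candidate routes:
Selby–Ulver–Jorvik–Arlen: 6+1+3 = 10
Selby–Pirton–Orton–Arlen: 1+1+5 = 7
Selby–Pirton–Orton–Jorvik–Arlen: 1+1+7+3 = 12
Cheapest is Selby–Pirton–Orton–Arlen at 7 km.
So from Selby the first move is to Pirton.

Pirton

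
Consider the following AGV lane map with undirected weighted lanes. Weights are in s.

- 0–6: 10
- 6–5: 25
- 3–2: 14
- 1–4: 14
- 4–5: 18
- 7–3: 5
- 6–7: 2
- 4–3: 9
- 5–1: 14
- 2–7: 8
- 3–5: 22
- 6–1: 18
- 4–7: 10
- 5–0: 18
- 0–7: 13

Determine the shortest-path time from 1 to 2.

Enumerating some paths:
1 → 4 → 7 → 2: 14+10+8 = 32
1 → 4 → 3 → 7 → 2: 14+9+5+8 = 36
1 → 6 → 7 → 2: 18+2+8 = 28
The minimum is 28 s via 1 → 6 → 7 → 2.

28 s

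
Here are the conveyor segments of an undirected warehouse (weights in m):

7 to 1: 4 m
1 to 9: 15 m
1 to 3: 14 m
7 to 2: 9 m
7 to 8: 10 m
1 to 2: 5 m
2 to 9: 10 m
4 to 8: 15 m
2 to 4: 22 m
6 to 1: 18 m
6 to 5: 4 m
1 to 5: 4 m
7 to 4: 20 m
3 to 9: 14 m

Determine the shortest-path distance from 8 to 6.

22 m

Compare a few routes:
8–7–2–1–6: 10+9+5+18 = 42
8–7–2–1–5–6: 10+9+5+4+4 = 32
8–7–1–6: 10+4+18 = 32
8–7–1–5–6: 10+4+4+4 = 22
Cheapest is 8–7–1–5–6 at 22 m.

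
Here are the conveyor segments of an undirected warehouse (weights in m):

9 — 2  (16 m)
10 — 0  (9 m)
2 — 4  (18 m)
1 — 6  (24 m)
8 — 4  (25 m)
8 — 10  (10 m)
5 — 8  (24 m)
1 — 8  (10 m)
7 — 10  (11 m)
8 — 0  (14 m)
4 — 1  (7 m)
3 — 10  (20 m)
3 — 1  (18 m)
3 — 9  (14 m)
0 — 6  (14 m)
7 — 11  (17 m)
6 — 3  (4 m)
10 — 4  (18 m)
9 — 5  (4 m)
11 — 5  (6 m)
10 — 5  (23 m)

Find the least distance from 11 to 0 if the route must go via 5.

Best 11 to 5: 11–5 costing 6
Best 5 to 0: 5–10–0 costing 32
Total via 5: 6 + 32 = 38 m.

38 m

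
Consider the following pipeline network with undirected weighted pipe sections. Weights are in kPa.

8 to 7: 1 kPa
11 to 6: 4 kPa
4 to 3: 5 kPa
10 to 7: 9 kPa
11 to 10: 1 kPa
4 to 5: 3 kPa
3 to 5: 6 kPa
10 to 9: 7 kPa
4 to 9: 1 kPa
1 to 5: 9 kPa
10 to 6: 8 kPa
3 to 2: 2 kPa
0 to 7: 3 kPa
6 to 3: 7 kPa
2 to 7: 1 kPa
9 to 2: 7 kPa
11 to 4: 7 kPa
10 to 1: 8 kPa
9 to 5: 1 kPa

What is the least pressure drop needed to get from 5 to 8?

Candidate routes:
5 - 4 - 9 - 2 - 7 - 8: 3+1+7+1+1 = 13
5 - 4 - 3 - 2 - 7 - 8: 3+5+2+1+1 = 12
5 - 9 - 2 - 7 - 8: 1+7+1+1 = 10
5 - 9 - 4 - 3 - 2 - 7 - 8: 1+1+5+2+1+1 = 11
The minimum is 10 kPa via 5 - 9 - 2 - 7 - 8.

10 kPa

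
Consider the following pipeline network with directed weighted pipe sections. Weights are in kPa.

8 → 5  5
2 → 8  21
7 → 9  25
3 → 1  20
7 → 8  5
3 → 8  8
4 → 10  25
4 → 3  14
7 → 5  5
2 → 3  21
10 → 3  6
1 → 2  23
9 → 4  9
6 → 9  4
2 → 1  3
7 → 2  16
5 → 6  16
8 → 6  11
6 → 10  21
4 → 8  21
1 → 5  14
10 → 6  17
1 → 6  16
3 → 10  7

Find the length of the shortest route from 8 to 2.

81 kPa

Running Dijkstra from 8:
8: 0
5: 5  (via 8)
6: 11  (via 8)
9: 15  (via 6)
4: 24  (via 9)
10: 32  (via 6)
3: 38  (via 4)
1: 58  (via 3)
2: 81  (via 1)
Shortest route: 8 → 6 → 9 → 4 → 3 → 1 → 2 = 81 kPa.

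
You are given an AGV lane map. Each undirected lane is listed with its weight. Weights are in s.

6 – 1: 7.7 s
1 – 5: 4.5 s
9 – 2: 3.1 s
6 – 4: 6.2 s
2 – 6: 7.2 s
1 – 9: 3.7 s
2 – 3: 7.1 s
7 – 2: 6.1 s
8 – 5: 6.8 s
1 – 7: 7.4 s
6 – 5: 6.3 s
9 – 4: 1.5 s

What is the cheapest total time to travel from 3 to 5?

Running Dijkstra from 3:
3: 0
2: 7.1  (via 3)
9: 10.2  (via 2)
4: 11.7  (via 9)
7: 13.2  (via 2)
1: 13.9  (via 9)
6: 14.3  (via 2)
5: 18.4  (via 1)
Shortest route: 3 → 2 → 9 → 1 → 5 = 18.4 s.

18.4 s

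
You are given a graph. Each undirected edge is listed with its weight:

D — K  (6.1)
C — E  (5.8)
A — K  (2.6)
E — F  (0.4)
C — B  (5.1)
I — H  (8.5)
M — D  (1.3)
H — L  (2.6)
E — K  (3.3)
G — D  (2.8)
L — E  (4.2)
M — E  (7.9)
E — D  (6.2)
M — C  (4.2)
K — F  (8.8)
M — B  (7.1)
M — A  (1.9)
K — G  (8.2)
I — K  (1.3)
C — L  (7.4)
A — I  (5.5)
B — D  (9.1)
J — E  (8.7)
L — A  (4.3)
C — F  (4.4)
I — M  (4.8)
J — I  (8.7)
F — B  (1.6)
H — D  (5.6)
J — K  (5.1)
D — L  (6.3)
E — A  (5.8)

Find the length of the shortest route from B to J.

Running Dijkstra from B:
B: 0
F: 1.6  (via B)
E: 2  (via F)
C: 5.1  (via B)
K: 5.3  (via E)
L: 6.2  (via E)
I: 6.6  (via K)
M: 7.1  (via B)
A: 7.8  (via E)
D: 8.2  (via E)
H: 8.8  (via L)
J: 10.4  (via K)
Shortest route: B–F–E–K–J = 10.4.

10.4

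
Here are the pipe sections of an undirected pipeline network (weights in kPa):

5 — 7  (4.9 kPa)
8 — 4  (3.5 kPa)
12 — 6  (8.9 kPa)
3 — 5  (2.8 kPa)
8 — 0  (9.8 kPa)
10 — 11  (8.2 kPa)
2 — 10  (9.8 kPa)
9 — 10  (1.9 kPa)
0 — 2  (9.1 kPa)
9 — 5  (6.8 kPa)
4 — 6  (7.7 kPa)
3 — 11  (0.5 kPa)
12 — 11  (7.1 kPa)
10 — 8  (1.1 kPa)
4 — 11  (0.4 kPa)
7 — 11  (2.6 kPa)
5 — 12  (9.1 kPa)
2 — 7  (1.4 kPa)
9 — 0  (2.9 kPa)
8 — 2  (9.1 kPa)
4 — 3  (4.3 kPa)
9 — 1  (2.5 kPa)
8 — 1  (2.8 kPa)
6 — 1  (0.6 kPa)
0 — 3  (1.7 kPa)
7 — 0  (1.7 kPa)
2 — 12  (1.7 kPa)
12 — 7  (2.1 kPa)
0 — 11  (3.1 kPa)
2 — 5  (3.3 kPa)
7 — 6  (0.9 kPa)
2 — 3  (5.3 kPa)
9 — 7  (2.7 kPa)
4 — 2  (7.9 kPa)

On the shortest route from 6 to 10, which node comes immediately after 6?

1

Candidate routes:
6–7–0–9–10: 0.9+1.7+2.9+1.9 = 7.4
6–1–8–10: 0.6+2.8+1.1 = 4.5
6–1–9–10: 0.6+2.5+1.9 = 5
6–7–9–10: 0.9+2.7+1.9 = 5.5
Cheapest is 6–1–8–10 at 4.5 kPa.
So from 6 the first move is to 1.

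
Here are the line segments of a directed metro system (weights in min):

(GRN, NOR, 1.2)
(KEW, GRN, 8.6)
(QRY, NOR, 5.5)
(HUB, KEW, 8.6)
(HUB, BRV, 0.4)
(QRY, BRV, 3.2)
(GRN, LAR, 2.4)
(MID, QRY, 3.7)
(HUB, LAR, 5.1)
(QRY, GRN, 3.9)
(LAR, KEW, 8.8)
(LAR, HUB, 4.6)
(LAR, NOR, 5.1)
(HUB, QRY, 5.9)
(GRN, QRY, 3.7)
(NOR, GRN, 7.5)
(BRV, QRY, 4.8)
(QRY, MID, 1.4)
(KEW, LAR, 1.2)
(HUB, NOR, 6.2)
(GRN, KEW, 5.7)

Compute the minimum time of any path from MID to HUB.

Compare a few routes:
MID–QRY–GRN–KEW–LAR–HUB: 3.7+3.9+5.7+1.2+4.6 = 19.1
MID–QRY–NOR–GRN–KEW–LAR–HUB: 3.7+5.5+7.5+5.7+1.2+4.6 = 28.2
MID–QRY–GRN–LAR–HUB: 3.7+3.9+2.4+4.6 = 14.6
MID–QRY–NOR–GRN–LAR–HUB: 3.7+5.5+7.5+2.4+4.6 = 23.7
The minimum is 14.6 min via MID–QRY–GRN–LAR–HUB.

14.6 min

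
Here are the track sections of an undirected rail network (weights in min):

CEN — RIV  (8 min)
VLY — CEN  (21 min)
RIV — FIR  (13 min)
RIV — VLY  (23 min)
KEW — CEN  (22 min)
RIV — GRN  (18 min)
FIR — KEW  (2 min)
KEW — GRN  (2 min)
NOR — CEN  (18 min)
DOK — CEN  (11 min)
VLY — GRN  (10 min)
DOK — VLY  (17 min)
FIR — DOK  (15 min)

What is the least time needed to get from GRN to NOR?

42 min

Compare a few routes:
GRN–KEW–FIR–RIV–CEN–NOR: 2+2+13+8+18 = 43
GRN–KEW–CEN–NOR: 2+22+18 = 42
Cheapest is GRN–KEW–CEN–NOR at 42 min.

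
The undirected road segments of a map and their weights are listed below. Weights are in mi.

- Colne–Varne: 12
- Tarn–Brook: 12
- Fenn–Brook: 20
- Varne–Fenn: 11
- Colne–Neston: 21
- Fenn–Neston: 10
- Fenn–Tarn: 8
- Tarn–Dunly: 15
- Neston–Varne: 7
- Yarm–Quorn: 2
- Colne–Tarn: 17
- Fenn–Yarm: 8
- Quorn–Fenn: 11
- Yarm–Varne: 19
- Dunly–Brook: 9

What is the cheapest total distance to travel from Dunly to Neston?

33 mi

Running Dijkstra from Dunly:
Dunly: 0
Brook: 9  (via Dunly)
Tarn: 15  (via Dunly)
Fenn: 23  (via Tarn)
Yarm: 31  (via Fenn)
Colne: 32  (via Tarn)
Neston: 33  (via Fenn)
Shortest route: Dunly → Tarn → Fenn → Neston = 33 mi.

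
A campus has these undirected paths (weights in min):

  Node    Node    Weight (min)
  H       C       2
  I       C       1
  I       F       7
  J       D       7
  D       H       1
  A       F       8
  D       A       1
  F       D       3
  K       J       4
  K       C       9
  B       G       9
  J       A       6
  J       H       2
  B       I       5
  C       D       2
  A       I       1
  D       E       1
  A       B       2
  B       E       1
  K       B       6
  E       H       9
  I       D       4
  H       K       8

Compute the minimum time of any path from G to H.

Compare a few routes:
G - B - A - D - H: 9+2+1+1 = 13
G - B - E - D - H: 9+1+1+1 = 12
Cheapest is G - B - E - D - H at 12 min.

12 min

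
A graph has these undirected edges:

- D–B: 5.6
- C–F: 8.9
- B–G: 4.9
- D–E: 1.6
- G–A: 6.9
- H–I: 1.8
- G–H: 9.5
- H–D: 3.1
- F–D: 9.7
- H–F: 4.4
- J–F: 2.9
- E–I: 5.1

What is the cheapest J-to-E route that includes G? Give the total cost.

28.9

Shortest J→G: J–F–H–G = 16.8
Shortest G→E: G–B–D–E = 12.1
Total via G: 16.8 + 12.1 = 28.9.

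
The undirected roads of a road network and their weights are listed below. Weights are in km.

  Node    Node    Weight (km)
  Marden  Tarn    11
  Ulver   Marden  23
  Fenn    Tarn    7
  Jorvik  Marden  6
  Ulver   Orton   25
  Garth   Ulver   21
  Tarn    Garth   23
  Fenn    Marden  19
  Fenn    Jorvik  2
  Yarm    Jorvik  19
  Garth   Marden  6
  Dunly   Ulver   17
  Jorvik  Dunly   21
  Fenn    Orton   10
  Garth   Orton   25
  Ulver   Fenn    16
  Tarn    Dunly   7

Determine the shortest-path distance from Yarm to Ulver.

Candidate routes:
Yarm - Jorvik - Fenn - Ulver: 19+2+16 = 37
Yarm - Jorvik - Marden - Ulver: 19+6+23 = 48
Cheapest is Yarm - Jorvik - Fenn - Ulver at 37 km.

37 km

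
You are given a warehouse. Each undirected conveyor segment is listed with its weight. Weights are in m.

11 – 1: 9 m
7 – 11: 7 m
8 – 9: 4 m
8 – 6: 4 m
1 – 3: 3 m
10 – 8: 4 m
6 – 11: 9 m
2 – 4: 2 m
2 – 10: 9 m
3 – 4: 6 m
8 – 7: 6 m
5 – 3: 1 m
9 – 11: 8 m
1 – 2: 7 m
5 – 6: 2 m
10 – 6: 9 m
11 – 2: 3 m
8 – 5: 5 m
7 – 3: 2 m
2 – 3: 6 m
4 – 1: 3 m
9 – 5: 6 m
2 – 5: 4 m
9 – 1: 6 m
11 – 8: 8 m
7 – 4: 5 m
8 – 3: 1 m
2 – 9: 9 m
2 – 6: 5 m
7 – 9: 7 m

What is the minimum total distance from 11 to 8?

Settle nodes by increasing distance from 11:
11: 0
2: 3  (via 11)
4: 5  (via 2)
5: 7  (via 2)
7: 7  (via 11)
1: 8  (via 4)
3: 8  (via 5)
6: 8  (via 2)
8: 8  (via 11)
Shortest route: 11–8 = 8 m.

8 m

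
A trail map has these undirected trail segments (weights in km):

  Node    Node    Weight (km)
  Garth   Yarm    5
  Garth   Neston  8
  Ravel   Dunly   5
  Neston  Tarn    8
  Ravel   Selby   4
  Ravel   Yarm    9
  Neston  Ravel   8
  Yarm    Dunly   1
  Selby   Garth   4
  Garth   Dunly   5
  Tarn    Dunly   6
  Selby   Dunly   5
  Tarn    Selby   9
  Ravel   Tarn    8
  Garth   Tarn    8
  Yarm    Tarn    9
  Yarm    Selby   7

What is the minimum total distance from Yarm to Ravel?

6 km

Shortest distances from Yarm:
Yarm: 0
Dunly: 1  (via Yarm)
Garth: 5  (via Yarm)
Selby: 6  (via Dunly)
Ravel: 6  (via Dunly)
Shortest route: Yarm → Dunly → Ravel = 6 km.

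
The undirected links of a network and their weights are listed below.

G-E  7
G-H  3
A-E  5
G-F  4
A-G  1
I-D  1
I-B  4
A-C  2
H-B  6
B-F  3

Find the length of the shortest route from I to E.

17

Enumerating some paths:
I - B - H - G - A - E: 4+6+3+1+5 = 19
I - B - F - G - E: 4+3+4+7 = 18
I - B - F - G - A - E: 4+3+4+1+5 = 17
I - B - H - G - E: 4+6+3+7 = 20
Cheapest is I - B - F - G - A - E at 17.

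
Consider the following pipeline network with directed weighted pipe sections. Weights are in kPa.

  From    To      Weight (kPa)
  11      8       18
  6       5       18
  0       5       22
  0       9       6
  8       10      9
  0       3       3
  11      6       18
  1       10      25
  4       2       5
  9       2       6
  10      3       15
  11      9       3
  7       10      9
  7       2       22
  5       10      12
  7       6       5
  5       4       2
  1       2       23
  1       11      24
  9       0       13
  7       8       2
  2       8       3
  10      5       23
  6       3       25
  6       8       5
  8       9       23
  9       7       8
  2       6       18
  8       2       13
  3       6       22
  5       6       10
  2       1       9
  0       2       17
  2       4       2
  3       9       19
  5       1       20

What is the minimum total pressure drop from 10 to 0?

Candidate routes:
10 - 3 - 9 - 0: 15+19+13 = 47
10 - 3 - 6 - 8 - 9 - 0: 15+22+5+23+13 = 78
10 - 5 - 6 - 8 - 9 - 0: 23+10+5+23+13 = 74
10 - 5 - 4 - 2 - 8 - 9 - 0: 23+2+5+3+23+13 = 69
Cheapest is 10 - 3 - 9 - 0 at 47 kPa.

47 kPa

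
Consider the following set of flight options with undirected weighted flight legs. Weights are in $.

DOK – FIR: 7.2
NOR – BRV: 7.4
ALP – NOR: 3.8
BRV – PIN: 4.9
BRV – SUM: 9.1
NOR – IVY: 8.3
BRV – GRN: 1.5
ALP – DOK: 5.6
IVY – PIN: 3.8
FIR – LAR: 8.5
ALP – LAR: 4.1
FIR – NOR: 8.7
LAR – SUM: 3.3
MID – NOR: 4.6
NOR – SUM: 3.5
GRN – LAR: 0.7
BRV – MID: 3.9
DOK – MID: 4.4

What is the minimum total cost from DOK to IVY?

$17

Settle nodes by increasing distance from DOK:
DOK: 0
MID: 4.4  (via DOK)
ALP: 5.6  (via DOK)
FIR: 7.2  (via DOK)
BRV: 8.3  (via MID)
NOR: 9  (via MID)
LAR: 9.7  (via ALP)
GRN: 9.8  (via BRV)
SUM: 12.5  (via NOR)
PIN: 13.2  (via BRV)
IVY: 17  (via PIN)
Shortest route: DOK–MID–BRV–PIN–IVY = $17.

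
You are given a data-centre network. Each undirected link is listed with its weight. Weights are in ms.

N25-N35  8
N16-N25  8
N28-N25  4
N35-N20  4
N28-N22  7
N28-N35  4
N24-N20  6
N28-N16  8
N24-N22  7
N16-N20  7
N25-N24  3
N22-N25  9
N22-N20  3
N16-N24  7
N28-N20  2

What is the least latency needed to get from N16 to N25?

Candidate routes:
N16 → N25: 8 = 8
N16 → N24 → N25: 7+3 = 10
Cheapest is N16 → N25 at 8 ms.

8 ms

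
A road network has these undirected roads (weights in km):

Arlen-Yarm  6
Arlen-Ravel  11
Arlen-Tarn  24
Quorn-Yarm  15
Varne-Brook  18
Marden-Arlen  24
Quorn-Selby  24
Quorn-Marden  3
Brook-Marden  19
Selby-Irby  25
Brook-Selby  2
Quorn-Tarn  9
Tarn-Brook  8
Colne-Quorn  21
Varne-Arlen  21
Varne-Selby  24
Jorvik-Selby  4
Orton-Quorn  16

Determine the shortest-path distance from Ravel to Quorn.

32 km

Running Dijkstra from Ravel:
Ravel: 0
Arlen: 11  (via Ravel)
Yarm: 17  (via Arlen)
Varne: 32  (via Arlen)
Quorn: 32  (via Yarm)
Shortest route: Ravel → Arlen → Yarm → Quorn = 32 km.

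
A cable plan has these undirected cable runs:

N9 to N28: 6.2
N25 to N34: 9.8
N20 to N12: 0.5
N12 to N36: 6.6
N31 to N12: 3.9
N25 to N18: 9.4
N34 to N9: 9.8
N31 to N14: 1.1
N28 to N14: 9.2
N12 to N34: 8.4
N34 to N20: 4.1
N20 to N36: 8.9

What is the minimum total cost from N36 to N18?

30.4

Settle nodes by increasing distance from N36:
N36: 0
N12: 6.6  (via N36)
N20: 7.1  (via N12)
N31: 10.5  (via N12)
N34: 11.2  (via N20)
N14: 11.6  (via N31)
N28: 20.8  (via N14)
N25: 21  (via N34)
N9: 21  (via N34)
N18: 30.4  (via N25)
Shortest route: N36 → N12 → N20 → N34 → N25 → N18 = 30.4.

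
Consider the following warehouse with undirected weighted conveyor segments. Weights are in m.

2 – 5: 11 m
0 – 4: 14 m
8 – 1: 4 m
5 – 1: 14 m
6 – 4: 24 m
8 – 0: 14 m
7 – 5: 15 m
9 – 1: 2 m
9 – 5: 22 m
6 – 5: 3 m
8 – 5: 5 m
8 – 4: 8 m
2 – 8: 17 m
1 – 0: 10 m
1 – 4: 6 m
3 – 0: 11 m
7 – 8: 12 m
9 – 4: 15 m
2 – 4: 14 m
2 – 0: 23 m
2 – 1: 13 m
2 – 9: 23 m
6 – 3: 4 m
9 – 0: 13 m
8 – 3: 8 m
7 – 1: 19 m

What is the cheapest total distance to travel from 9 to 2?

15 m

Running Dijkstra from 9:
9: 0
1: 2  (via 9)
8: 6  (via 1)
4: 8  (via 1)
5: 11  (via 8)
0: 12  (via 1)
3: 14  (via 8)
6: 14  (via 5)
2: 15  (via 1)
Shortest route: 9 → 1 → 2 = 15 m.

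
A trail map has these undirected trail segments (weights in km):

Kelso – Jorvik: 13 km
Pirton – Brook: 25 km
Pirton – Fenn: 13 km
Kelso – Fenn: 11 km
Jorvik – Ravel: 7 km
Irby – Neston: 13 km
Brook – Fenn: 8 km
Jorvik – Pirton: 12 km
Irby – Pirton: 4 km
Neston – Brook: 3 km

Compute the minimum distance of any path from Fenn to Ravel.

31 km

Settle nodes by increasing distance from Fenn:
Fenn: 0
Brook: 8  (via Fenn)
Neston: 11  (via Brook)
Kelso: 11  (via Fenn)
Pirton: 13  (via Fenn)
Irby: 17  (via Pirton)
Jorvik: 24  (via Kelso)
Ravel: 31  (via Jorvik)
Shortest route: Fenn → Kelso → Jorvik → Ravel = 31 km.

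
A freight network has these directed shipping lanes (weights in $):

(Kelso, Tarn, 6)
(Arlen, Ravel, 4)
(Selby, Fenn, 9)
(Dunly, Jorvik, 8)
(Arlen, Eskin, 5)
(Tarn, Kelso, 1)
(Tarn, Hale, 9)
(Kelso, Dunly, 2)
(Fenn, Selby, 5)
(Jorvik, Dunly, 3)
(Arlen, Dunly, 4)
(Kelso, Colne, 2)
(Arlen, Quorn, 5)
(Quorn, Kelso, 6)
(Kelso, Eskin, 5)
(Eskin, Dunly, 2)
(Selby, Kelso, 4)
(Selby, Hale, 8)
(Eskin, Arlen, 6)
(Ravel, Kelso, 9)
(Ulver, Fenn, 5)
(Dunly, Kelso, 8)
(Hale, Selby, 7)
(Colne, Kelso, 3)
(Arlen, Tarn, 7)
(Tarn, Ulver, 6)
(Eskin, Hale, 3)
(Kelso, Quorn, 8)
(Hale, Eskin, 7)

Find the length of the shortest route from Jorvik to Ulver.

Candidate routes:
Jorvik - Dunly - Kelso - Tarn - Ulver: 3+8+6+6 = 23
Jorvik - Dunly - Kelso - Eskin - Arlen - Tarn - Ulver: 3+8+5+6+7+6 = 35
Cheapest is Jorvik - Dunly - Kelso - Tarn - Ulver at $23.

$23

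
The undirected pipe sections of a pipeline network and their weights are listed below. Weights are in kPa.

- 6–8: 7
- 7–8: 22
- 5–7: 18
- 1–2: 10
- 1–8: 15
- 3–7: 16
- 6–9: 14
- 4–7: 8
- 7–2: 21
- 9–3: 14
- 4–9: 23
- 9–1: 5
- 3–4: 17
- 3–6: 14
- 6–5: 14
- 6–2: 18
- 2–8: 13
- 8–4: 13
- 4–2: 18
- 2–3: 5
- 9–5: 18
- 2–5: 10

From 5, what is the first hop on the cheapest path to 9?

Enumerating some paths:
5 → 2 → 1 → 9: 10+10+5 = 25
5 → 9: 18 = 18
Cheapest is 5 → 9 at 18 kPa.
So from 5 the first move is to 9.

9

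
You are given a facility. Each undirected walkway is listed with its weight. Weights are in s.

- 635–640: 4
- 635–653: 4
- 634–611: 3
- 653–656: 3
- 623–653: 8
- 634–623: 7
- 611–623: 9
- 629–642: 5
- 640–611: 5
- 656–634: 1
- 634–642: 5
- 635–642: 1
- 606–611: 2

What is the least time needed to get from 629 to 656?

Shortest distances from 629:
629: 0
642: 5  (via 629)
635: 6  (via 642)
640: 10  (via 635)
653: 10  (via 635)
634: 10  (via 642)
656: 11  (via 634)
Shortest route: 629–642–634–656 = 11 s.

11 s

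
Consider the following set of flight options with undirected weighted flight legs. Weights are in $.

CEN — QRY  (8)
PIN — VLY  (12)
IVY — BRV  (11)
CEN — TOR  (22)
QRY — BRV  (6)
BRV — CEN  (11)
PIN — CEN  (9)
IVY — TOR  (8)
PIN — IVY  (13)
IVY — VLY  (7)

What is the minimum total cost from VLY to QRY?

Enumerating some paths:
VLY–IVY–BRV–CEN–QRY: 7+11+11+8 = 37
VLY–IVY–BRV–QRY: 7+11+6 = 24
VLY–PIN–CEN–QRY: 12+9+8 = 29
The minimum is $24 via VLY–IVY–BRV–QRY.

$24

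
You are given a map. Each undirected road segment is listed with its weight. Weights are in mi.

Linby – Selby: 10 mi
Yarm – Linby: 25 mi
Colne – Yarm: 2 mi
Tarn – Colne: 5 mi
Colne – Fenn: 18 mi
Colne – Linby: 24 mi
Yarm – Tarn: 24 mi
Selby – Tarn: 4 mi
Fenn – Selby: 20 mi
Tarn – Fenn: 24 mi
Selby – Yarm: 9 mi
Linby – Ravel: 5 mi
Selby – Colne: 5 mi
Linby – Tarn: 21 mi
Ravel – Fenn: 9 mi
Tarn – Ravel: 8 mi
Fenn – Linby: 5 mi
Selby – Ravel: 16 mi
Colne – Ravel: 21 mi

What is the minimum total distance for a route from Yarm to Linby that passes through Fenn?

Shortest Yarm→Fenn: Yarm → Colne → Fenn = 20
Best Fenn to Linby: Fenn → Linby costing 5
Total via Fenn: 20 + 5 = 25 mi.

25 mi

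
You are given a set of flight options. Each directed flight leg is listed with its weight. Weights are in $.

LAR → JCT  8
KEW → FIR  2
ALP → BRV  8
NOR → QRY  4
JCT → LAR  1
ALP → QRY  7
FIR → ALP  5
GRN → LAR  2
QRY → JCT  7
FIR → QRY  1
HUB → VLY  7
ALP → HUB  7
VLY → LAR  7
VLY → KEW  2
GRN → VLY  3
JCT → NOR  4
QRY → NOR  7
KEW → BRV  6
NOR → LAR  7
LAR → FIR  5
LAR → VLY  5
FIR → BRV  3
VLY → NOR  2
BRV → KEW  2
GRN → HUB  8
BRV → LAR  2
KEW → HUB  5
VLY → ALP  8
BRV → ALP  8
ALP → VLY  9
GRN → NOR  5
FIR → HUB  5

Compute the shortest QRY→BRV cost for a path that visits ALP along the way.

Best QRY to ALP: QRY → JCT → LAR → FIR → ALP costing 18
Shortest ALP→BRV: ALP → BRV = 8
Total via ALP: 18 + 8 = $26.

$26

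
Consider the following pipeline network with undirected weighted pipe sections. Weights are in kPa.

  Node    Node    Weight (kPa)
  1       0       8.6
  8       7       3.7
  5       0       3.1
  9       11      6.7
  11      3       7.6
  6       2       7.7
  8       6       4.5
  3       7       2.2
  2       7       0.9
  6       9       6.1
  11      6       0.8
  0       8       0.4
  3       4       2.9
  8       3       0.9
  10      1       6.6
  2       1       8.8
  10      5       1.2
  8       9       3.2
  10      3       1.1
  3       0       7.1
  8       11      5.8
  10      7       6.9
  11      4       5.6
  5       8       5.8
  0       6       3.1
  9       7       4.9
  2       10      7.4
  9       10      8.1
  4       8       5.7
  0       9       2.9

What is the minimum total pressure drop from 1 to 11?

12.5 kPa

Running Dijkstra from 1:
1: 0
10: 6.6  (via 1)
3: 7.7  (via 10)
5: 7.8  (via 10)
0: 8.6  (via 1)
8: 8.6  (via 3)
2: 8.8  (via 1)
7: 9.7  (via 2)
4: 10.6  (via 3)
9: 11.5  (via 0)
6: 11.7  (via 0)
11: 12.5  (via 6)
Shortest route: 1–0–6–11 = 12.5 kPa.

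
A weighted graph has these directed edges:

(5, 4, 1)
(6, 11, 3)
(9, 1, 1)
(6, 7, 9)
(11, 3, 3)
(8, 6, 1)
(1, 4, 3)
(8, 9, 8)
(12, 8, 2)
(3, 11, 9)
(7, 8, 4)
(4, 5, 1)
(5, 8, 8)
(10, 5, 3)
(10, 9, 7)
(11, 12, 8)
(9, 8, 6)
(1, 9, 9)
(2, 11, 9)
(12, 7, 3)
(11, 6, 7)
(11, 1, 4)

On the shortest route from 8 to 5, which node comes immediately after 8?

Compare a few routes:
8 - 6 - 11 - 1 - 4 - 5: 1+3+4+3+1 = 12
8 - 9 - 1 - 4 - 5: 8+1+3+1 = 13
Cheapest is 8 - 6 - 11 - 1 - 4 - 5 at 12.
So from 8 the first move is to 6.

6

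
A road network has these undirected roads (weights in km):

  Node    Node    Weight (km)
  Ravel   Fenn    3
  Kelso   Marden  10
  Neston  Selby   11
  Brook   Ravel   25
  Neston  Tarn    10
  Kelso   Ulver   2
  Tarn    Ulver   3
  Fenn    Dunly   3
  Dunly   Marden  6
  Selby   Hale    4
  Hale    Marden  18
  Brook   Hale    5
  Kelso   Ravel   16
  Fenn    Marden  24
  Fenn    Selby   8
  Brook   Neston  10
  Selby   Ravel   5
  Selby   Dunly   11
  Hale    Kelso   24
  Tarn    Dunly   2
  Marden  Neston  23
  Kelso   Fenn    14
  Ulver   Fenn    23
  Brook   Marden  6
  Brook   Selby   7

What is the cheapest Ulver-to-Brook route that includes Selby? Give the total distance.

23 km

Best Ulver to Selby: Ulver–Tarn–Dunly–Selby costing 16
Shortest Selby→Brook: Selby–Brook = 7
Total via Selby: 16 + 7 = 23 km.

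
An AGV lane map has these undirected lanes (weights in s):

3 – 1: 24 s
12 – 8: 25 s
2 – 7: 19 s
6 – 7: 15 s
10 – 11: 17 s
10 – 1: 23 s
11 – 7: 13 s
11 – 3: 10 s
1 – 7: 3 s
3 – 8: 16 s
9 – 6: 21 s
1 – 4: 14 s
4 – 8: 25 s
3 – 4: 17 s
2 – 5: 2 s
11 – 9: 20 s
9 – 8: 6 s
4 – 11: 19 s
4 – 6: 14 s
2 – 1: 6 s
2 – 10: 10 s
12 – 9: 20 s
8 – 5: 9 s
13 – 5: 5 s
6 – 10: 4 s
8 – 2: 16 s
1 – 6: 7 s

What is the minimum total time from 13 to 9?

20 s

Enumerating some paths:
13 → 5 → 2 → 1 → 6 → 9: 5+2+6+7+21 = 41
13 → 5 → 2 → 8 → 9: 5+2+16+6 = 29
13 → 5 → 8 → 9: 5+9+6 = 20
Cheapest is 13 → 5 → 8 → 9 at 20 s.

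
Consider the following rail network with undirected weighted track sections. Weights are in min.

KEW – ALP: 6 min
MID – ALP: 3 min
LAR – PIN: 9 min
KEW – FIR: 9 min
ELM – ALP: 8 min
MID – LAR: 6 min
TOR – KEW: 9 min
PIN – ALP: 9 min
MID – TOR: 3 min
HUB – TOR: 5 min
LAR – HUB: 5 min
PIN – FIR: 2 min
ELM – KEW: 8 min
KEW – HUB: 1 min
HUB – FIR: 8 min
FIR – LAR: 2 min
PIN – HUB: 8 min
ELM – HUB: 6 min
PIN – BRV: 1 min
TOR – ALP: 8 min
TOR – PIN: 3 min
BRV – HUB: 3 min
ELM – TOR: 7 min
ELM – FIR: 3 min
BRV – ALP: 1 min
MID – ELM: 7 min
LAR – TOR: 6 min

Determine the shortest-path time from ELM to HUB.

Settle nodes by increasing distance from ELM:
ELM: 0
FIR: 3  (via ELM)
PIN: 5  (via FIR)
LAR: 5  (via FIR)
BRV: 6  (via PIN)
HUB: 6  (via ELM)
Shortest route: ELM → HUB = 6 min.

6 min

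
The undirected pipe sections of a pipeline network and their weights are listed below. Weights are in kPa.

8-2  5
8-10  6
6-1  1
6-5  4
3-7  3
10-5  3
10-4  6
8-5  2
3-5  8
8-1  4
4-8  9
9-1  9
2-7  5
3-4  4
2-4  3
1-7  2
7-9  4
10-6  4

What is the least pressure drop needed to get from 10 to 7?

7 kPa

Compare a few routes:
10 → 5 → 8 → 1 → 7: 3+2+4+2 = 11
10 → 6 → 1 → 7: 4+1+2 = 7
10 → 5 → 6 → 1 → 7: 3+4+1+2 = 10
Cheapest is 10 → 6 → 1 → 7 at 7 kPa.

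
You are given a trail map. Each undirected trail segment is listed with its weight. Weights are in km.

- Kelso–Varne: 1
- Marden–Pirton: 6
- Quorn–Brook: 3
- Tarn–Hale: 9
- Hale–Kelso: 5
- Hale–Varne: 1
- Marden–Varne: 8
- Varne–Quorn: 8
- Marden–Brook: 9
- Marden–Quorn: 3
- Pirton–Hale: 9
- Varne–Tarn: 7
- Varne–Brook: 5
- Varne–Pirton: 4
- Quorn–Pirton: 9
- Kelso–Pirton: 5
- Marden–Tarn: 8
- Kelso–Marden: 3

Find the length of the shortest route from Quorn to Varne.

Compare a few routes:
Quorn–Marden–Kelso–Varne: 3+3+1 = 7
Quorn–Varne: 8 = 8
Quorn–Brook–Varne: 3+5 = 8
Cheapest is Quorn–Marden–Kelso–Varne at 7 km.

7 km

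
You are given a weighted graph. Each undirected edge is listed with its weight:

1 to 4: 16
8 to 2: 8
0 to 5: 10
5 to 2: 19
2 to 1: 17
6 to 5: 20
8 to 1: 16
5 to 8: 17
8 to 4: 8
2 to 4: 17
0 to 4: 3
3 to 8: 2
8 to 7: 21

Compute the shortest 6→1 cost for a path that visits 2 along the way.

56

Shortest 6→2: 6–5–2 = 39
Shortest 2→1: 2–1 = 17
Total via 2: 39 + 17 = 56.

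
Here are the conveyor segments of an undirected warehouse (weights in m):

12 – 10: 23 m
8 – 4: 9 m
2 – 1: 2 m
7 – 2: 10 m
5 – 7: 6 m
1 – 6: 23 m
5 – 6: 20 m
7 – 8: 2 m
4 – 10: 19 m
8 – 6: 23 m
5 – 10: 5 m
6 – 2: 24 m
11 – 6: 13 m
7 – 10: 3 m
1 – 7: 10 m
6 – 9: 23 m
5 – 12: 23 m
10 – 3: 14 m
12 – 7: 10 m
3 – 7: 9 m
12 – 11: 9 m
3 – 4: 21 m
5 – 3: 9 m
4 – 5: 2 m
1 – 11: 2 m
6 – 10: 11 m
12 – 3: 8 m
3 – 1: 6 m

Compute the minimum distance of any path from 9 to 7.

Shortest distances from 9:
9: 0
6: 23  (via 9)
10: 34  (via 6)
11: 36  (via 6)
7: 37  (via 10)
Shortest route: 9–6–10–7 = 37 m.

37 m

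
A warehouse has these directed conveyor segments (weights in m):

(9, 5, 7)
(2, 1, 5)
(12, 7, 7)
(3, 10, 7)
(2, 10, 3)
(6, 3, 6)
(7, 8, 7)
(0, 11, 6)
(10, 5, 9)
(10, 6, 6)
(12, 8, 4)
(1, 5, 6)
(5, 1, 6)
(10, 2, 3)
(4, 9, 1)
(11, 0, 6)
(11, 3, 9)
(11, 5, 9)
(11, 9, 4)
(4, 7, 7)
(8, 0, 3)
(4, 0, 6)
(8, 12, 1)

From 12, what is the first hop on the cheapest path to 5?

Compare a few routes:
12 → 8 → 0 → 11 → 5: 4+3+6+9 = 22
12 → 7 → 8 → 0 → 11 → 5: 7+7+3+6+9 = 32
12 → 8 → 0 → 11 → 9 → 5: 4+3+6+4+7 = 24
Cheapest is 12 → 8 → 0 → 11 → 5 at 22 m.
So from 12 the first move is to 8.

8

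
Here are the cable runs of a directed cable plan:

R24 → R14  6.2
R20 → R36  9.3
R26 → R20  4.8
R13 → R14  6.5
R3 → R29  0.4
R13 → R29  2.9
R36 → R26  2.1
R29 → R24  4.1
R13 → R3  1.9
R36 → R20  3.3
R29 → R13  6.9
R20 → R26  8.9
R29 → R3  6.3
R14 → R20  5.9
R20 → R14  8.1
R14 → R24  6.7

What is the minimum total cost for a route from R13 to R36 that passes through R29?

27.8

Shortest R13→R29: R13–R3–R29 = 2.3
Shortest R29→R36: R29–R24–R14–R20–R36 = 25.5
Total via R29: 2.3 + 25.5 = 27.8.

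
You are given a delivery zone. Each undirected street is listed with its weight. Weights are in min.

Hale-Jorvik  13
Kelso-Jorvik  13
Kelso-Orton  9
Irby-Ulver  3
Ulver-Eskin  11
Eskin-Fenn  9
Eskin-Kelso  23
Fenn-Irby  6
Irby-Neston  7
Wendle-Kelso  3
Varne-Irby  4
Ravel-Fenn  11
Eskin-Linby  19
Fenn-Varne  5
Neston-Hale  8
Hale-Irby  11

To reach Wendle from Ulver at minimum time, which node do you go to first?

Eskin

Candidate routes:
Ulver - Irby - Hale - Jorvik - Kelso - Wendle: 3+11+13+13+3 = 43
Ulver - Eskin - Kelso - Wendle: 11+23+3 = 37
Cheapest is Ulver - Eskin - Kelso - Wendle at 37 min.
So from Ulver the first move is to Eskin.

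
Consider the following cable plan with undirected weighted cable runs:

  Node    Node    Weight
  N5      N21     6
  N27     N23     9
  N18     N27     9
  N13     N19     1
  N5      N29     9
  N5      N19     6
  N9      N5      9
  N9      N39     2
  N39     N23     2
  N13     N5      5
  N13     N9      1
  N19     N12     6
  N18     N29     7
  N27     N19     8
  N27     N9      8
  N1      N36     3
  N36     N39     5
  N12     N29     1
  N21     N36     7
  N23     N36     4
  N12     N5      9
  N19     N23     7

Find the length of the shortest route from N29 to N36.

16

Enumerating some paths:
N29 - N12 - N19 - N23 - N39 - N36: 1+6+7+2+5 = 21
N29 - N12 - N19 - N13 - N9 - N39 - N36: 1+6+1+1+2+5 = 16
N29 - N12 - N19 - N13 - N9 - N39 - N23 - N36: 1+6+1+1+2+2+4 = 17
N29 - N12 - N19 - N23 - N36: 1+6+7+4 = 18
The minimum is 16 via N29 - N12 - N19 - N13 - N9 - N39 - N36.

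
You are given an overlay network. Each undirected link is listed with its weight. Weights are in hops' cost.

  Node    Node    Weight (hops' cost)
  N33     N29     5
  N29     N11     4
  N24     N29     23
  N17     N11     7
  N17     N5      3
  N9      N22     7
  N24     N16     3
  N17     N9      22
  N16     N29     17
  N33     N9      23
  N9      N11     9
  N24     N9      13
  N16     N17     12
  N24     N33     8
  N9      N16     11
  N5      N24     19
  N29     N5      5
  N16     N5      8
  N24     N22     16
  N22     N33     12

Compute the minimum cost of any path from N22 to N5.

Shortest distances from N22:
N22: 0
N9: 7  (via N22)
N33: 12  (via N22)
N24: 16  (via N22)
N11: 16  (via N9)
N29: 17  (via N33)
N16: 18  (via N9)
N5: 22  (via N29)
Shortest route: N22–N33–N29–N5 = 22 hops' cost.

22 hops' cost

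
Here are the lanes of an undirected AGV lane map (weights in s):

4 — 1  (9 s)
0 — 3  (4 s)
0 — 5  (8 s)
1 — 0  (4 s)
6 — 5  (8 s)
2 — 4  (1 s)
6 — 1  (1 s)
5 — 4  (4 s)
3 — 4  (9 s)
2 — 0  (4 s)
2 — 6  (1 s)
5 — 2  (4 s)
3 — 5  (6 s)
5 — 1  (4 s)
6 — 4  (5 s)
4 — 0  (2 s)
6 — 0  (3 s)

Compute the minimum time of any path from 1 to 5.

4 s

Settle nodes by increasing distance from 1:
1: 0
6: 1  (via 1)
2: 2  (via 6)
4: 3  (via 2)
0: 4  (via 1)
5: 4  (via 1)
Shortest route: 1 → 5 = 4 s.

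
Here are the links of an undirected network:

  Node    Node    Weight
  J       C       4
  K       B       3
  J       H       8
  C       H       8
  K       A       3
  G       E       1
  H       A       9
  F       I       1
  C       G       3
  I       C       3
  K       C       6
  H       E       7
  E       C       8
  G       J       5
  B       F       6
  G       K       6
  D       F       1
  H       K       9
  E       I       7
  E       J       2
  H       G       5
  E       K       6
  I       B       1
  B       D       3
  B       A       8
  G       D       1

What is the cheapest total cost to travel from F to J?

5

Compare a few routes:
F → D → G → E → J: 1+1+1+2 = 5
F → D → G → J: 1+1+5 = 7
The minimum is 5 via F → D → G → E → J.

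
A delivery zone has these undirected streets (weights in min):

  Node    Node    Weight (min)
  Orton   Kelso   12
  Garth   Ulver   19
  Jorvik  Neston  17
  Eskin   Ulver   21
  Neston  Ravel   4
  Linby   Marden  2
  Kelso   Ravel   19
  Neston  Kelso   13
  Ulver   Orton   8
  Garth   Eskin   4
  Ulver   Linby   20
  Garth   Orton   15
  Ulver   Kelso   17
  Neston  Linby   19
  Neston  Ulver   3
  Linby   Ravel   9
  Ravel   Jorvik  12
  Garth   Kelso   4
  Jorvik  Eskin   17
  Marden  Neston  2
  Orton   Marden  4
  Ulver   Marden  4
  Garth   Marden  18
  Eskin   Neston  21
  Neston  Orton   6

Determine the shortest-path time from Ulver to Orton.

8 min

Candidate routes:
Ulver → Neston → Orton: 3+6 = 9
Ulver → Marden → Neston → Orton: 4+2+6 = 12
Ulver → Orton: 8 = 8
Ulver → Neston → Marden → Orton: 3+2+4 = 9
Cheapest is Ulver → Orton at 8 min.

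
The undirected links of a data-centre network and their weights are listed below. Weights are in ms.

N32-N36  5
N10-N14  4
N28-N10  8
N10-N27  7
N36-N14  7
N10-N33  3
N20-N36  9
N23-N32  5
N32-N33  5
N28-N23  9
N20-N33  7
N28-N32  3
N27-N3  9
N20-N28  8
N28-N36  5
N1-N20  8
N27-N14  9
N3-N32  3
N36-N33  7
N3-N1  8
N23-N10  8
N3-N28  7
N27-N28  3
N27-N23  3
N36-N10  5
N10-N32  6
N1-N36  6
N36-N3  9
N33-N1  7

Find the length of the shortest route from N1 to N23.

16 ms

Running Dijkstra from N1:
N1: 0
N36: 6  (via N1)
N33: 7  (via N1)
N20: 8  (via N1)
N3: 8  (via N1)
N10: 10  (via N33)
N32: 11  (via N36)
N28: 11  (via N36)
N14: 13  (via N36)
N27: 14  (via N28)
N23: 16  (via N32)
Shortest route: N1 → N36 → N32 → N23 = 16 ms.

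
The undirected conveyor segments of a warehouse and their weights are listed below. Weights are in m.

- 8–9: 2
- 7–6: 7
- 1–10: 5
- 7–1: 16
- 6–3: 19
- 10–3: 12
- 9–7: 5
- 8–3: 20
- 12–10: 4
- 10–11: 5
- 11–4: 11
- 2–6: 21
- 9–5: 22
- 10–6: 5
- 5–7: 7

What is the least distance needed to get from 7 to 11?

Compare a few routes:
7 - 1 - 10 - 11: 16+5+5 = 26
7 - 6 - 10 - 11: 7+5+5 = 17
Cheapest is 7 - 6 - 10 - 11 at 17 m.

17 m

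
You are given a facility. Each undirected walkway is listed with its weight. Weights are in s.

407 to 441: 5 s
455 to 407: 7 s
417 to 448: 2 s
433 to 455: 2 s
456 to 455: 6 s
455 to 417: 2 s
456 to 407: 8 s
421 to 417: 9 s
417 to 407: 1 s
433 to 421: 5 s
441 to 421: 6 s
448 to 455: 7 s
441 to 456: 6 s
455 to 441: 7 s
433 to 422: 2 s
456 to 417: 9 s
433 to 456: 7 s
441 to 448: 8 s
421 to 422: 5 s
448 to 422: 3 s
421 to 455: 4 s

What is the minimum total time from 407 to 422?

Enumerating some paths:
407 → 417 → 455 → 421 → 422: 1+2+4+5 = 12
407 → 455 → 433 → 422: 7+2+2 = 11
407 → 417 → 448 → 422: 1+2+3 = 6
407 → 417 → 455 → 433 → 422: 1+2+2+2 = 7
The minimum is 6 s via 407 → 417 → 448 → 422.

6 s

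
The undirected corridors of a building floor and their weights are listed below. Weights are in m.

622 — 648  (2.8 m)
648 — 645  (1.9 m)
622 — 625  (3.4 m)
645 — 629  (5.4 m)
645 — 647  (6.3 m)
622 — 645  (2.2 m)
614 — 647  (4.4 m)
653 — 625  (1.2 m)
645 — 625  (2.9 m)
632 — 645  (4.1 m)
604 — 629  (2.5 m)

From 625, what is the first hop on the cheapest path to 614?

645

Candidate routes:
625–622–645–647–614: 3.4+2.2+6.3+4.4 = 16.3
625–622–648–645–647–614: 3.4+2.8+1.9+6.3+4.4 = 18.8
625–645–647–614: 2.9+6.3+4.4 = 13.6
The minimum is 13.6 m via 625–645–647–614.
So from 625 the first move is to 645.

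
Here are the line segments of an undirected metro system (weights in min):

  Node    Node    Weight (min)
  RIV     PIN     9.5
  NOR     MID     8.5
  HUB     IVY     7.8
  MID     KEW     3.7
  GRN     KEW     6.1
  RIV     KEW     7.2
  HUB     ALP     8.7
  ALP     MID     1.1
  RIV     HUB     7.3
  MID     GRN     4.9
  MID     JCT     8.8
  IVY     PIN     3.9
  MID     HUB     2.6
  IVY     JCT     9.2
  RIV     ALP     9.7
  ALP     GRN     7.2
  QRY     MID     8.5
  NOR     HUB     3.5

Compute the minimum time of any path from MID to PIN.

Candidate routes:
MID - ALP - RIV - PIN: 1.1+9.7+9.5 = 20.3
MID - HUB - IVY - PIN: 2.6+7.8+3.9 = 14.3
MID - HUB - RIV - PIN: 2.6+7.3+9.5 = 19.4
Cheapest is MID - HUB - IVY - PIN at 14.3 min.

14.3 min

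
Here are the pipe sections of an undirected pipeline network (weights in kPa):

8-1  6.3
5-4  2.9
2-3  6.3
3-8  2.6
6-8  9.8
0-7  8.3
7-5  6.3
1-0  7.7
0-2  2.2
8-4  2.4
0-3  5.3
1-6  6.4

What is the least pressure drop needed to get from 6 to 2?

Settle nodes by increasing distance from 6:
6: 0
1: 6.4  (via 6)
8: 9.8  (via 6)
4: 12.2  (via 8)
3: 12.4  (via 8)
0: 14.1  (via 1)
5: 15.1  (via 4)
2: 16.3  (via 0)
Shortest route: 6–1–0–2 = 16.3 kPa.

16.3 kPa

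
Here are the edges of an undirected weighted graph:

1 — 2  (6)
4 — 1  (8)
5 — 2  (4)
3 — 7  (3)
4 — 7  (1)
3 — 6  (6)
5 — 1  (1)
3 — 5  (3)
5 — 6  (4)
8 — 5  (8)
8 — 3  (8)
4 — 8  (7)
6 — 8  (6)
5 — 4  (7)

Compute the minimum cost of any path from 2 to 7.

10

Shortest distances from 2:
2: 0
5: 4  (via 2)
1: 5  (via 5)
3: 7  (via 5)
6: 8  (via 5)
7: 10  (via 3)
Shortest route: 2–5–3–7 = 10.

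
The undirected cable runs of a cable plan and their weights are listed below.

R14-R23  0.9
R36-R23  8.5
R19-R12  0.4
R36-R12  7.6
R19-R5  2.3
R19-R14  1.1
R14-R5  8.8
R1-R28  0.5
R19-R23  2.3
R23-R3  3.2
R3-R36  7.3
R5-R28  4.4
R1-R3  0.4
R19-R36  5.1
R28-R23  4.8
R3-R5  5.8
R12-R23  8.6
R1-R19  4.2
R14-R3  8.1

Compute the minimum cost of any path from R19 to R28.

4.7

Settle nodes by increasing distance from R19:
R19: 0
R12: 0.4  (via R19)
R14: 1.1  (via R19)
R23: 2  (via R14)
R5: 2.3  (via R19)
R1: 4.2  (via R19)
R3: 4.6  (via R1)
R28: 4.7  (via R1)
Shortest route: R19 → R1 → R28 = 4.7.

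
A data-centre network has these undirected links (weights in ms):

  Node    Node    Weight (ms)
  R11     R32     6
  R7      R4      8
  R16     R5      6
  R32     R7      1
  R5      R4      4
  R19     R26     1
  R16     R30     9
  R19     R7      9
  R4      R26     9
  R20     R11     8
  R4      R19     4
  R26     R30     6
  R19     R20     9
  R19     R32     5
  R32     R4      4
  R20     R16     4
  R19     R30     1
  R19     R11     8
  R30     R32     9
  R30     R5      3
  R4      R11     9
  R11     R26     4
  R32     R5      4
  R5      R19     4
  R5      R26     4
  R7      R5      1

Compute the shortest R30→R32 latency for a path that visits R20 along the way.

Best R30 to R20: R30 → R19 → R20 costing 10
Shortest R20→R32: R20 → R16 → R5 → R7 → R32 = 12
Total via R20: 10 + 12 = 22 ms.

22 ms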